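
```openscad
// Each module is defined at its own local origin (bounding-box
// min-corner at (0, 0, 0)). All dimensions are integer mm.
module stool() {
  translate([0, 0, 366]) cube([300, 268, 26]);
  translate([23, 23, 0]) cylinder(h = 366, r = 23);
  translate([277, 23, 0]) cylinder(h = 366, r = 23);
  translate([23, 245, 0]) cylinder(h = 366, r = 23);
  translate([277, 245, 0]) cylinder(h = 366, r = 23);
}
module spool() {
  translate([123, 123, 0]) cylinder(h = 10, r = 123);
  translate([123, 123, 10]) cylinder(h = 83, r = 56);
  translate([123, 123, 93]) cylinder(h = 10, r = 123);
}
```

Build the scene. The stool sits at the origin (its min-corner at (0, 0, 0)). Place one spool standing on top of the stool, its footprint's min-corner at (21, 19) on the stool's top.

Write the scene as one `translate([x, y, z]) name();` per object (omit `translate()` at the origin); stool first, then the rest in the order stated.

stool();
translate([21, 19, 392]) spool();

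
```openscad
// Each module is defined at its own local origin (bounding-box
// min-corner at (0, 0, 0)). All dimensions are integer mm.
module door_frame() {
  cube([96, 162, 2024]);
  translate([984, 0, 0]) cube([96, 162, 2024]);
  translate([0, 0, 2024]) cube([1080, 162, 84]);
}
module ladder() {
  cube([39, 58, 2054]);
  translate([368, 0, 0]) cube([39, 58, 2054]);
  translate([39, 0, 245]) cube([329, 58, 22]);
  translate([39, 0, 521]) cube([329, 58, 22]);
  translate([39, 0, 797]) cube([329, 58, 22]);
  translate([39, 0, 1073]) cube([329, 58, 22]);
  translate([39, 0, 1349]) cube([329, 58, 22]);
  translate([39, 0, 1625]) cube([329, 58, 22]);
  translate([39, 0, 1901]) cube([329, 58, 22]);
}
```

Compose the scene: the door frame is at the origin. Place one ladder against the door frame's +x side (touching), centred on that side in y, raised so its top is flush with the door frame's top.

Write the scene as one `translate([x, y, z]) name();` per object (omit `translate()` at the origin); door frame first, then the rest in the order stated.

door_frame();
translate([1080, 52, 54]) ladder();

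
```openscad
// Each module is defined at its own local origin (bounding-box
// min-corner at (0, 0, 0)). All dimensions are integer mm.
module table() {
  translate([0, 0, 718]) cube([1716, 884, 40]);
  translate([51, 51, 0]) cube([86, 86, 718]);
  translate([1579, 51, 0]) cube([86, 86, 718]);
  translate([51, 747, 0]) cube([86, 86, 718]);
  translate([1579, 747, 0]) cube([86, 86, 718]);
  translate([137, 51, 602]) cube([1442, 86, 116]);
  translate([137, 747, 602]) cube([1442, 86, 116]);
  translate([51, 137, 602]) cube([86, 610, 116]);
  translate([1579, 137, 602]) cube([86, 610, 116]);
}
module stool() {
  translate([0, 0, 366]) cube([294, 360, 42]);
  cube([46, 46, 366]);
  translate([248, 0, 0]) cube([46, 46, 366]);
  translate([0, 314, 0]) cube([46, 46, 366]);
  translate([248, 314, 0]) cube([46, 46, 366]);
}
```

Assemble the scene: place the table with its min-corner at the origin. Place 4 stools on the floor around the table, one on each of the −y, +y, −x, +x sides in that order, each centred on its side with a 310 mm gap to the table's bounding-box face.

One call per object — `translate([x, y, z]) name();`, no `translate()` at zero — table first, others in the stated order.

table();
translate([711, -670, 0]) stool();
translate([711, 1194, 0]) stool();
translate([-604, 262, 0]) stool();
translate([2026, 262, 0]) stool();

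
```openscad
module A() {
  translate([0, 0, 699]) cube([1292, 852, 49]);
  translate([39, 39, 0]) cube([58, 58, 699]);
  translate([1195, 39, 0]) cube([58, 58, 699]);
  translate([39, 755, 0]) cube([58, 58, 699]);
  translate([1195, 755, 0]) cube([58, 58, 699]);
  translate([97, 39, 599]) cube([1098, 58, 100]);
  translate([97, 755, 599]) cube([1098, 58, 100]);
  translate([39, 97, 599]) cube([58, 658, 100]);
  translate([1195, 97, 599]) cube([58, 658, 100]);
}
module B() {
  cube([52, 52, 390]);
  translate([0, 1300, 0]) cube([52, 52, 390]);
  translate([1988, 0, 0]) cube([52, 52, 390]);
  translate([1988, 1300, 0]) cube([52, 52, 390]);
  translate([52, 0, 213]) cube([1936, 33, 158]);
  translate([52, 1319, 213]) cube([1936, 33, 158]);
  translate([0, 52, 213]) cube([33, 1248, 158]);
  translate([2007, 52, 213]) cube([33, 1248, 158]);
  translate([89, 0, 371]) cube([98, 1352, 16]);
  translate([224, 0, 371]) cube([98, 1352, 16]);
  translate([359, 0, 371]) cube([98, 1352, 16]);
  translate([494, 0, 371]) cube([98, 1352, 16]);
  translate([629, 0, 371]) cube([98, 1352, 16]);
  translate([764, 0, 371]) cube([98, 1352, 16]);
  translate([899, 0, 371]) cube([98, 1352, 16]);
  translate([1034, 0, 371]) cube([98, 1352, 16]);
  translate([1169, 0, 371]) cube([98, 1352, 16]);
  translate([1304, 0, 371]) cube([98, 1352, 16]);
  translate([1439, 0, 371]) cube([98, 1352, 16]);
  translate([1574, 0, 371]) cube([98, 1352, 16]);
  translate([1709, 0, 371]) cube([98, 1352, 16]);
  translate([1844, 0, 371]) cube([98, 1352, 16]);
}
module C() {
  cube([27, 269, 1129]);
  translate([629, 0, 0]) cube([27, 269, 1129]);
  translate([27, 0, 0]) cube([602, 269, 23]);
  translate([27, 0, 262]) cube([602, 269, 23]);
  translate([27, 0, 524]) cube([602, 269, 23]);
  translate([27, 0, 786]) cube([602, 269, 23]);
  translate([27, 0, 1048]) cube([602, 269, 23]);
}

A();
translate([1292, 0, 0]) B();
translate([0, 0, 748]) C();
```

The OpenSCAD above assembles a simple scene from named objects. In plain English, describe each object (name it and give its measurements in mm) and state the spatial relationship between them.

A is a table with a 1292×852 mm rectangular top, 49 mm thick, top surface at z = 748 mm, supported by four 58×58 mm square legs, each inset 39 mm from the nearest pair of top edges, running from the floor. Four apron rails, 58 mm thick and 100 mm tall, run between adjacent legs with their top edges flush with the underside of the top and their outer faces flush with the legs' outer faces.

B is a bed frame 2040 mm long (x) by 1352 mm wide (y). Four 52×52 mm corner posts, 390 mm tall, at the corners of the footprint. Four rails of 33 mm thickness and 158 mm height run between adjacent posts with their undersides at z = 213 mm, their outer faces flush with the outside of the frame (the two x-running rails run between the posts' inner faces; the two y-running rails run between the posts' inner faces). 14 slats, each 98 mm wide (x) and 16 mm thick, lie across the top of the two x-running rails, running the full 1352 mm width of the frame in y; the slats are evenly spaced along x between the inner faces of the end posts with equal gaps (rounded down to the nearest mm) at the −x end and between each pair — any rounding remainder accumulates at the +x end.

C is an open bookshelf. Two side panels, each 27 mm thick, 269 mm deep and 1129 mm tall, stand 656 mm apart (outside-to-outside). Between them sit 5 shelves, each 23 mm thick and 269 mm deep, spanning the full gap between the sides. The bottom shelf rests on the floor (its underside at z = 0) and the clear gap between one shelf's top and the next shelf's underside is 239 mm.

The bed frame is against the table's +x side, with their −y faces flush. The bookshelf is on top of the table.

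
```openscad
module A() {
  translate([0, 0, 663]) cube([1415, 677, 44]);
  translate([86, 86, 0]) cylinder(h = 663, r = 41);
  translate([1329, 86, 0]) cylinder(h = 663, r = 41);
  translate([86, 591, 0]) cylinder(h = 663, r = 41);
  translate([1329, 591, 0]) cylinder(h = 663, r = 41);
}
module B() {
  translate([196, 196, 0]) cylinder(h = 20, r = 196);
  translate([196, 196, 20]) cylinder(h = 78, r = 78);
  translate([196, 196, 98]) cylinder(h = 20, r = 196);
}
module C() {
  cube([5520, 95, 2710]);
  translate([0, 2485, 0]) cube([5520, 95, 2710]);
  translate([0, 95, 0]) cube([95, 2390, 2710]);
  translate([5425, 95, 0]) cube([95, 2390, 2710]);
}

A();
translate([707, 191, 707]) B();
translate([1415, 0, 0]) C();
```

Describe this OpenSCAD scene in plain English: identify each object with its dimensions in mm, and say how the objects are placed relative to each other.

A is a table: top 1415 mm (x) × 677 mm (y), 44 mm thick, upper face at z = 707 mm, on four round legs of 82 mm diameter, each leg's bounding box inset 45 mm from the nearest pair of top edges, running from z = 0 to the bottom of the top.

B is a spool: two coaxial disc flanges of radius 196 mm and thickness 20 mm, joined by a core cylinder of radius 78 mm and height 78 mm. The lower flange rests on z = 0 and the three cylinders share a vertical axis.

C is a box-shaped house frame (walls only): outside footprint 5520×2580 mm, wall height 2710 mm, wall thickness 95 mm. The two y-facing walls run the full x-width; the two x-facing walls fit between the inner faces of the y-facing walls.

The spool is on top of the table. The house frame is against the table's +x side, with their −y faces flush.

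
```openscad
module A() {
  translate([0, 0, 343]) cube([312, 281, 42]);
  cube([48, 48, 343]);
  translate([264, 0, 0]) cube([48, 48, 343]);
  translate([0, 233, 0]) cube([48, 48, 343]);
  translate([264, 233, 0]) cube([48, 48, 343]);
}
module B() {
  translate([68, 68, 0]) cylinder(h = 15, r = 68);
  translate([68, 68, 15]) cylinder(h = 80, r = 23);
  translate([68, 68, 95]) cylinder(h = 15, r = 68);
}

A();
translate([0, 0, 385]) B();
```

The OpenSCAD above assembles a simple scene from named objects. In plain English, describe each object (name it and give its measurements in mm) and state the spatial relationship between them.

A is a four-legged stool. The seat is 312×281 mm, 42 mm thick, top at z = 385 mm. It stands on four square legs, each 48×48 mm in cross-section, from z = 0 to the seat underside, each flush with a corner of the seat.

B is a spool: two coaxial disc flanges of radius 68 mm and thickness 15 mm, joined by a core cylinder of radius 23 mm and height 80 mm. The lower flange rests on z = 0 and the three cylinders share a vertical axis.

The spool is on top of the stool.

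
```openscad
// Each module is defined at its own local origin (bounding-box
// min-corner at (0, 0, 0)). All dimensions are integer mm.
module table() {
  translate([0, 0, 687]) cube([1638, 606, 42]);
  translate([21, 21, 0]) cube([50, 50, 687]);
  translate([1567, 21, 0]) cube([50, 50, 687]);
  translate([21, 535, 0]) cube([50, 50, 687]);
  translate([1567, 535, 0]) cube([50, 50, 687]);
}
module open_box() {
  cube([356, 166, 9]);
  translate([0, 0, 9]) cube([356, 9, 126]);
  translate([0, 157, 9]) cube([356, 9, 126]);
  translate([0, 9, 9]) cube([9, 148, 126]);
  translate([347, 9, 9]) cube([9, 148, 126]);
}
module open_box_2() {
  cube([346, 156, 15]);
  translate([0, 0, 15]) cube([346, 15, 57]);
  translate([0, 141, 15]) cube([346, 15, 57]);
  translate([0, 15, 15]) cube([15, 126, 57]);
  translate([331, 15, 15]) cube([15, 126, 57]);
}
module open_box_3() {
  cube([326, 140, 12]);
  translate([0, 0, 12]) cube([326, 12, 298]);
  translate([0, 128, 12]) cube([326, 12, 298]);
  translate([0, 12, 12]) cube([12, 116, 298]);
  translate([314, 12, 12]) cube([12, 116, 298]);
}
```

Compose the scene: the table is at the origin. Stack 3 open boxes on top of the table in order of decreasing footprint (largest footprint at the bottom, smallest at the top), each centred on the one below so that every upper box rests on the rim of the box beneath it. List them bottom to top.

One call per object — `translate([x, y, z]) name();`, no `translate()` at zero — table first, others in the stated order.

table();
translate([641, 220, 729]) open_box();
translate([646, 225, 864]) open_box_2();
translate([656, 233, 936]) open_box_3();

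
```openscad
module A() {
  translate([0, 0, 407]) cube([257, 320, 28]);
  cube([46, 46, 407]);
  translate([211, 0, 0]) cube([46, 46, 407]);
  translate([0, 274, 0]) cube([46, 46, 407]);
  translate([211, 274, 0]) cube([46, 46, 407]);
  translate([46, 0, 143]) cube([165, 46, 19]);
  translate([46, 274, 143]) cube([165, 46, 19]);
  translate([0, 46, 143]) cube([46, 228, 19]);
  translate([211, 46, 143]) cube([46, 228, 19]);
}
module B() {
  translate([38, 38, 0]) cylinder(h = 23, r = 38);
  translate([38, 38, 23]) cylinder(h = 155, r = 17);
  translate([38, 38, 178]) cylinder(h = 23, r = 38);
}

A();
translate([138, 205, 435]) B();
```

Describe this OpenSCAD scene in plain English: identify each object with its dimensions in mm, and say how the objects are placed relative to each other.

A is a four-legged stool. The seat is a 257×320×28 mm slab whose top surface is at z = 435 mm; four square legs, each 46×46 mm in cross-section, run from the floor (z = 0) to the underside of the seat, each flush with a corner of the seat. Four stretchers, 46 mm wide and 19 mm tall, connect adjacent legs with their undersides at z = 143 mm, each running between the inner faces of the legs it joins and aligned with the legs' outer faces on the other axis.

B is a spool: two coaxial disc flanges of radius 38 mm and thickness 23 mm, joined by a core cylinder of radius 17 mm and height 155 mm. The lower flange rests on z = 0 and the three cylinders share a vertical axis.

The spool is on top of the stool.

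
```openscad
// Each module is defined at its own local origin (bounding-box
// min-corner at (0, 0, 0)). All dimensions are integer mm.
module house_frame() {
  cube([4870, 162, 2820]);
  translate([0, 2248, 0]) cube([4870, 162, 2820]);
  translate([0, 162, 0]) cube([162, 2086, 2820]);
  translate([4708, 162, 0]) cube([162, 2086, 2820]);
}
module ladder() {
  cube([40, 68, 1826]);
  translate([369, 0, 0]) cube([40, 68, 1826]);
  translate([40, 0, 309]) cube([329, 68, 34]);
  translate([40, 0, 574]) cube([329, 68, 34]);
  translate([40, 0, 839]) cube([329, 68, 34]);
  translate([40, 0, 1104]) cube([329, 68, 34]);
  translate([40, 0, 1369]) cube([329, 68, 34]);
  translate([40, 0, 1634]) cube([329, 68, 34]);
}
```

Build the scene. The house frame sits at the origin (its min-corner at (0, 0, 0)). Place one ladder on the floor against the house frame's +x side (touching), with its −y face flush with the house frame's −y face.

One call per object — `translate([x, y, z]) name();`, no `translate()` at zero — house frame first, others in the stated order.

house_frame();
translate([4870, 0, 0]) ladder();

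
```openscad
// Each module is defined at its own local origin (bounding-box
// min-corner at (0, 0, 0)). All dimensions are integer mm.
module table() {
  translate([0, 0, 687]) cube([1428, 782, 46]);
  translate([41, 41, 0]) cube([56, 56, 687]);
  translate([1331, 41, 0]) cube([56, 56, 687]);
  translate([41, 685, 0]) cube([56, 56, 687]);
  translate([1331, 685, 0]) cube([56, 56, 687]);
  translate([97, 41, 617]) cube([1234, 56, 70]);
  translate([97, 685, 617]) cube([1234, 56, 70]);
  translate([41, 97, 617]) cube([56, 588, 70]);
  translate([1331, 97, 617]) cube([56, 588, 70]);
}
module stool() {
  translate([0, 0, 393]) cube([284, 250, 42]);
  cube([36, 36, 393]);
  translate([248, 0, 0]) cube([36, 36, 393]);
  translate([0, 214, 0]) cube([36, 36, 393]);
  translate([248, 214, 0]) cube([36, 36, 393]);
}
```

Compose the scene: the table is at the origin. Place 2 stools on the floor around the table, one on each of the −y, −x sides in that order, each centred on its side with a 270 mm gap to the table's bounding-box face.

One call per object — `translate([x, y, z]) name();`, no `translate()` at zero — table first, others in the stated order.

table();
translate([572, -520, 0]) stool();
translate([-554, 266, 0]) stool();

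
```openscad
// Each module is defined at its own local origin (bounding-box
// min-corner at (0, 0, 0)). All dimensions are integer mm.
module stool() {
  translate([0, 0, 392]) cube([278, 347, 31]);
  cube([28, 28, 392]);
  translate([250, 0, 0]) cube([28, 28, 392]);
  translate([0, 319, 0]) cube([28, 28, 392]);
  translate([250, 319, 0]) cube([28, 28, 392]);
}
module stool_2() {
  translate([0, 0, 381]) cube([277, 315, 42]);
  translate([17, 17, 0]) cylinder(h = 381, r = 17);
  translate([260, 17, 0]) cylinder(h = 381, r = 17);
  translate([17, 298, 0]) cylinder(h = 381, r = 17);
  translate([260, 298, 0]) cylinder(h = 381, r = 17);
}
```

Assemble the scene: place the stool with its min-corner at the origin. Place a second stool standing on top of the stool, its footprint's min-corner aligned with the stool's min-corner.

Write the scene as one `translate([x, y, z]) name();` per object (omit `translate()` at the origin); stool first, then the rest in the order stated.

stool();
translate([0, 0, 423]) stool_2();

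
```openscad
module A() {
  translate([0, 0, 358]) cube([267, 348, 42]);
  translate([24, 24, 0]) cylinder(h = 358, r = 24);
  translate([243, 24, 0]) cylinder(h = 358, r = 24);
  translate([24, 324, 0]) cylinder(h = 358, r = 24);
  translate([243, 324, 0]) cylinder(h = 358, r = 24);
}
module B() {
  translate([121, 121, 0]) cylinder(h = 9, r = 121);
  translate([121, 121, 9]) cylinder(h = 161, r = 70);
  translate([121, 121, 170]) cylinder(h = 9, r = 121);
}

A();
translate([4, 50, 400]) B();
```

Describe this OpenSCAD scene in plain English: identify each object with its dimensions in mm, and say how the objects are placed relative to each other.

A is a four-legged stool. The seat is 267×348 mm, 42 mm thick, top at z = 400 mm. It stands on four round legs, each 48 mm in diameter, from z = 0 to the seat underside, each leg's axis is inset half a diameter from the nearest pair of seat edges (so the leg's bounding box is flush with the corner).

B is a spool: two coaxial disc flanges of radius 121 mm and thickness 9 mm, joined by a core cylinder of radius 70 mm and height 161 mm. The lower flange rests on z = 0 and the three cylinders share a vertical axis.

The spool is on top of the stool.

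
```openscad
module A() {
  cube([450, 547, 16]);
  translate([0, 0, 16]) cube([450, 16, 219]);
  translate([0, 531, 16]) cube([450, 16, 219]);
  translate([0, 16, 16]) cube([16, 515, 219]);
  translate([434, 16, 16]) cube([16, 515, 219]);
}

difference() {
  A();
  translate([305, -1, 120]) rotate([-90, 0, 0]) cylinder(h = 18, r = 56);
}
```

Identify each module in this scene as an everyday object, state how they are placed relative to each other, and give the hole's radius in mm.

The subtracted cylinder has r = 56 mm.

A is an open box. The open box has a circular hole through its front wall. The hole's radius is 56 mm.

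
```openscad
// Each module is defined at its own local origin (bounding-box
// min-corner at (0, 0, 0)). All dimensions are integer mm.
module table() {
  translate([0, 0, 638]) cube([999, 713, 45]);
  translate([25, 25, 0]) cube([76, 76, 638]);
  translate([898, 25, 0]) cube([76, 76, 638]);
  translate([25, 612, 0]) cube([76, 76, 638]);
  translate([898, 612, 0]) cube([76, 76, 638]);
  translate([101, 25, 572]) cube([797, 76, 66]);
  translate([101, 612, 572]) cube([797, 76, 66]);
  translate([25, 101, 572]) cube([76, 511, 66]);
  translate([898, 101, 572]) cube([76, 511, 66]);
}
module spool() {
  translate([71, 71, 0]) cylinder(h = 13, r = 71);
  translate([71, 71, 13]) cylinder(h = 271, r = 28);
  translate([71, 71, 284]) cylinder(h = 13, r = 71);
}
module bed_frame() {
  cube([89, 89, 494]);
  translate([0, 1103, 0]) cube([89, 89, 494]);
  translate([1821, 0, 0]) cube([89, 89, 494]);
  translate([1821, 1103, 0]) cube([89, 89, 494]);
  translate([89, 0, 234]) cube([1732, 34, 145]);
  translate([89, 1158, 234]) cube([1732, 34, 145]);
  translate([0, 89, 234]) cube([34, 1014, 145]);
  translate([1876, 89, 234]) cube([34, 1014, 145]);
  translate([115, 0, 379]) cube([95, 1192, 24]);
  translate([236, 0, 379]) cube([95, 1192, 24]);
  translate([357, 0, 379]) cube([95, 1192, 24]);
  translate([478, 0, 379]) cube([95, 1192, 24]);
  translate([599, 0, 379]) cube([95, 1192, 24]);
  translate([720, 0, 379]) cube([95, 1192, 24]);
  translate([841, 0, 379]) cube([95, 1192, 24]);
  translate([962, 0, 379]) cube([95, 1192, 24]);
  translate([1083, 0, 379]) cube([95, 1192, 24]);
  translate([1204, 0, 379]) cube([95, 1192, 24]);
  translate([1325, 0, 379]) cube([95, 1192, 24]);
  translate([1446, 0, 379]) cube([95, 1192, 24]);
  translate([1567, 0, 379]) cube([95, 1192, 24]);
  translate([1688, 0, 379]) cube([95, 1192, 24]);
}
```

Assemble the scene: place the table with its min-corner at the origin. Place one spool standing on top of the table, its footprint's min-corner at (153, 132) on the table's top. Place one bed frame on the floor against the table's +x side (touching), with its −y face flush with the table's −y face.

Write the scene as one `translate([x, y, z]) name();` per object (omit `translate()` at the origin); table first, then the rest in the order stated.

table();
translate([153, 132, 683]) spool();
translate([999, 0, 0]) bed_frame();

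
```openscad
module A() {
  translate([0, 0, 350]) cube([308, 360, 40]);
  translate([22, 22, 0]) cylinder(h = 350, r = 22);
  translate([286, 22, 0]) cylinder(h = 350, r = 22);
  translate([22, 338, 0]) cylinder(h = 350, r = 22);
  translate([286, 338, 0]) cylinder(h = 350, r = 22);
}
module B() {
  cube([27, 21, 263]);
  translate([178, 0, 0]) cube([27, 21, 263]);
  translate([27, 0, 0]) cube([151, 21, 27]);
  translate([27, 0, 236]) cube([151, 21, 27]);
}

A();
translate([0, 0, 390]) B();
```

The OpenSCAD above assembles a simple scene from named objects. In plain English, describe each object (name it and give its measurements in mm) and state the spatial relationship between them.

A is a simple wooden stool: a rectangular seat 308 mm (x) by 360 mm (y), 40 mm thick, top face at z = 390 mm, on four round legs, each 44 mm in diameter. The legs rest on z = 0, each leg's axis is inset half a diameter from the nearest pair of seat edges (so the leg's bounding box is flush with the corner).

B is a rectangular picture frame lying in the x–z plane (depth along y). The opening is 151 mm wide (x) by 209 mm tall (z), surrounded by a border 27 mm wide on all four sides. The frame is 21 mm deep and is made of two full-height vertical stiles with two horizontal rails fitted between them.

The picture frame is on top of the stool.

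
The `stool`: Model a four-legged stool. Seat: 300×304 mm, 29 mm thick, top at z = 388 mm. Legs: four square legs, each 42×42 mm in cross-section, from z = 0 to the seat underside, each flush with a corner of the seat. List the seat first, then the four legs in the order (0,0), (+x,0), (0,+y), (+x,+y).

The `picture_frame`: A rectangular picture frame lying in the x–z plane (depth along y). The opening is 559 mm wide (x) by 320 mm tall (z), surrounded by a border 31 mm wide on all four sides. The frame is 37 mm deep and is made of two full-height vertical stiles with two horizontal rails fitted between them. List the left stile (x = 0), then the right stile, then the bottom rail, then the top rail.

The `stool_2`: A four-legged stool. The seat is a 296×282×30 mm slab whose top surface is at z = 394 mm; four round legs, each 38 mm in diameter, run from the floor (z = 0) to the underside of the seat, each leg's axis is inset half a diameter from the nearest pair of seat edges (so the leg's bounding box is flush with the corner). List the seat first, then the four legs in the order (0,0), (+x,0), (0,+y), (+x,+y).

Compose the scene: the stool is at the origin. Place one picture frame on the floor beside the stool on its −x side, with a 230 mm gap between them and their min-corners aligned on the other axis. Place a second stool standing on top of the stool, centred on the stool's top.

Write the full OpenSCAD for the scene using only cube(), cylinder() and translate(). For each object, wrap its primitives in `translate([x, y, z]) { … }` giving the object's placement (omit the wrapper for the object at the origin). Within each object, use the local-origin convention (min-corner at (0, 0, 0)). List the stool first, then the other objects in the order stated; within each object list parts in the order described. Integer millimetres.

translate([0, 0, 359]) cube([300, 304, 29]);
cube([42, 42, 359]);
translate([258, 0, 0]) cube([42, 42, 359]);
translate([0, 262, 0]) cube([42, 42, 359]);
translate([258, 262, 0]) cube([42, 42, 359]);
translate([-851, 0, 0]) {
  cube([31, 37, 382]);
  translate([590, 0, 0]) cube([31, 37, 382]);
  translate([31, 0, 0]) cube([559, 37, 31]);
  translate([31, 0, 351]) cube([559, 37, 31]);
}
translate([2, 11, 388]) {
  translate([0, 0, 364]) cube([296, 282, 30]);
  translate([19, 19, 0]) cylinder(h = 364, r = 19);
  translate([277, 19, 0]) cylinder(h = 364, r = 19);
  translate([19, 263, 0]) cylinder(h = 364, r = 19);
  translate([277, 263, 0]) cylinder(h = 364, r = 19);
}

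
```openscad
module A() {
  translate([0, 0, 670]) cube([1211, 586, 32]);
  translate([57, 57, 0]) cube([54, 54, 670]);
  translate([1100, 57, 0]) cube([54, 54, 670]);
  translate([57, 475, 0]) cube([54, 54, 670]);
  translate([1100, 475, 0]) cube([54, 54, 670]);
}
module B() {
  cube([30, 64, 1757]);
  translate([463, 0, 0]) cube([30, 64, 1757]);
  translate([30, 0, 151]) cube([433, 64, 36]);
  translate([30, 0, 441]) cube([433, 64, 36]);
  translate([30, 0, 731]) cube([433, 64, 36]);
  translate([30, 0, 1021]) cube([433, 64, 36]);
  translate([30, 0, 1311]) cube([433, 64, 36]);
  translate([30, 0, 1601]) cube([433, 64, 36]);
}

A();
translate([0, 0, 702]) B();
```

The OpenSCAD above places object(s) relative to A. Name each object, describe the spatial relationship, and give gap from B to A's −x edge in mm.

The ladder's min-x is at 0; the table's min-x is 0; gap = 0 mm.

A is a table. B is a ladder. The ladder is on top of the table. The gap from the ladder to the table's −x edge is 0 mm.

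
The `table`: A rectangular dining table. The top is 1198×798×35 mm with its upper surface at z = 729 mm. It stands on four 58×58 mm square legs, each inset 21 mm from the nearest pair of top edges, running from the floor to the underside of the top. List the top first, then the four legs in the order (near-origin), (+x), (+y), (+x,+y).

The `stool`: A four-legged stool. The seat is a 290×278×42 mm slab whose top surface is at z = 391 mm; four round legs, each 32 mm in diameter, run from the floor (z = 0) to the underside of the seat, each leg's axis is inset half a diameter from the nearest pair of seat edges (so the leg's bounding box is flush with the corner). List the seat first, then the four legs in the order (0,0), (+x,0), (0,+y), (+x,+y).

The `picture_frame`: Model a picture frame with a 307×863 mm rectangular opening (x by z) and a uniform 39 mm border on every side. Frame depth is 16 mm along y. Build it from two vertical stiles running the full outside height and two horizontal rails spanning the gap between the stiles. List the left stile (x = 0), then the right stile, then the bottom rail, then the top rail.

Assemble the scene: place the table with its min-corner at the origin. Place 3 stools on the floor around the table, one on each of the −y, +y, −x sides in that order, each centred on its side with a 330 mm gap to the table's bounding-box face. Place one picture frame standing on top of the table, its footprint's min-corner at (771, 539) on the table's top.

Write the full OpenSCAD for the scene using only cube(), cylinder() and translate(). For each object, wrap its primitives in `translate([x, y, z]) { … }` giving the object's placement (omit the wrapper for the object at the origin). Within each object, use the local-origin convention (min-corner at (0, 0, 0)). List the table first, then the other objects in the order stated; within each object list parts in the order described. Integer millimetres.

translate([0, 0, 694]) cube([1198, 798, 35]);
translate([21, 21, 0]) cube([58, 58, 694]);
translate([1119, 21, 0]) cube([58, 58, 694]);
translate([21, 719, 0]) cube([58, 58, 694]);
translate([1119, 719, 0]) cube([58, 58, 694]);
translate([454, -608, 0]) {
  translate([0, 0, 349]) cube([290, 278, 42]);
  translate([16, 16, 0]) cylinder(h = 349, r = 16);
  translate([274, 16, 0]) cylinder(h = 349, r = 16);
  translate([16, 262, 0]) cylinder(h = 349, r = 16);
  translate([274, 262, 0]) cylinder(h = 349, r = 16);
}
translate([454, 1128, 0]) {
  translate([0, 0, 349]) cube([290, 278, 42]);
  translate([16, 16, 0]) cylinder(h = 349, r = 16);
  translate([274, 16, 0]) cylinder(h = 349, r = 16);
  translate([16, 262, 0]) cylinder(h = 349, r = 16);
  translate([274, 262, 0]) cylinder(h = 349, r = 16);
}
translate([-620, 260, 0]) {
  translate([0, 0, 349]) cube([290, 278, 42]);
  translate([16, 16, 0]) cylinder(h = 349, r = 16);
  translate([274, 16, 0]) cylinder(h = 349, r = 16);
  translate([16, 262, 0]) cylinder(h = 349, r = 16);
  translate([274, 262, 0]) cylinder(h = 349, r = 16);
}
translate([771, 539, 729]) {
  cube([39, 16, 941]);
  translate([346, 0, 0]) cube([39, 16, 941]);
  translate([39, 0, 0]) cube([307, 16, 39]);
  translate([39, 0, 902]) cube([307, 16, 39]);
}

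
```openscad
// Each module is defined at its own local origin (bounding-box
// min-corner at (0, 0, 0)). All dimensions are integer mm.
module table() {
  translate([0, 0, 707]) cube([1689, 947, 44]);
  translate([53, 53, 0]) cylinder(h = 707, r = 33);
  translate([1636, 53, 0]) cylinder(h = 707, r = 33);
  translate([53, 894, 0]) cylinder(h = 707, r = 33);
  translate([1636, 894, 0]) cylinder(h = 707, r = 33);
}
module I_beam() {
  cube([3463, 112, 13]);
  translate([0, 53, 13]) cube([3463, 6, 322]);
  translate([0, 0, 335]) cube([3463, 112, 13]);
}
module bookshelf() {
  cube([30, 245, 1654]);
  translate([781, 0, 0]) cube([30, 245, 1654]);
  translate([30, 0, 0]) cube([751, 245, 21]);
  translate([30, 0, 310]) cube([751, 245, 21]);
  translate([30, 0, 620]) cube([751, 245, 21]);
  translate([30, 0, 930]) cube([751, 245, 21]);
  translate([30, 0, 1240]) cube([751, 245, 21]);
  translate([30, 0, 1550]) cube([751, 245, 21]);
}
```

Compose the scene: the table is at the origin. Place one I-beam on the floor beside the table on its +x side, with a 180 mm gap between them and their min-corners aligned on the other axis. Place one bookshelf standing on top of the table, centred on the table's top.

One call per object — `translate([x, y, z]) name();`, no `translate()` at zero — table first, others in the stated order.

table();
translate([1869, 0, 0]) I_beam();
translate([439, 351, 751]) bookshelf();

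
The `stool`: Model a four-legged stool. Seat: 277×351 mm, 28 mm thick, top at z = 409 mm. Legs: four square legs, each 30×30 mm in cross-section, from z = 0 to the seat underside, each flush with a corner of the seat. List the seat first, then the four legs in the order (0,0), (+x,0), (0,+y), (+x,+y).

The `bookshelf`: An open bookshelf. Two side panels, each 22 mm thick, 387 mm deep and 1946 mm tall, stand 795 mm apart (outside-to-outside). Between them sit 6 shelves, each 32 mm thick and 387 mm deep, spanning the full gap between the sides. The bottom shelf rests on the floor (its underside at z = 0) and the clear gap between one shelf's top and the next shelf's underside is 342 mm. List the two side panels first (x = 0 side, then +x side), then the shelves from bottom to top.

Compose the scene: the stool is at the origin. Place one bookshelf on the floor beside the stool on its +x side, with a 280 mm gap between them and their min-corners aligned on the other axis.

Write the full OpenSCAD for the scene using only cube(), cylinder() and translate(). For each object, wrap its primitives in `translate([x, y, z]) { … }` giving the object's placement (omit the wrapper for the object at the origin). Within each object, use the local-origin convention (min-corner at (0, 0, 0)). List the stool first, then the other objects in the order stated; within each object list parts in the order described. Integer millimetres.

translate([0, 0, 381]) cube([277, 351, 28]);
cube([30, 30, 381]);
translate([247, 0, 0]) cube([30, 30, 381]);
translate([0, 321, 0]) cube([30, 30, 381]);
translate([247, 321, 0]) cube([30, 30, 381]);
translate([557, 0, 0]) {
  cube([22, 387, 1946]);
  translate([773, 0, 0]) cube([22, 387, 1946]);
  translate([22, 0, 0]) cube([751, 387, 32]);
  translate([22, 0, 374]) cube([751, 387, 32]);
  translate([22, 0, 748]) cube([751, 387, 32]);
  translate([22, 0, 1122]) cube([751, 387, 32]);
  translate([22, 0, 1496]) cube([751, 387, 32]);
  translate([22, 0, 1870]) cube([751, 387, 32]);
}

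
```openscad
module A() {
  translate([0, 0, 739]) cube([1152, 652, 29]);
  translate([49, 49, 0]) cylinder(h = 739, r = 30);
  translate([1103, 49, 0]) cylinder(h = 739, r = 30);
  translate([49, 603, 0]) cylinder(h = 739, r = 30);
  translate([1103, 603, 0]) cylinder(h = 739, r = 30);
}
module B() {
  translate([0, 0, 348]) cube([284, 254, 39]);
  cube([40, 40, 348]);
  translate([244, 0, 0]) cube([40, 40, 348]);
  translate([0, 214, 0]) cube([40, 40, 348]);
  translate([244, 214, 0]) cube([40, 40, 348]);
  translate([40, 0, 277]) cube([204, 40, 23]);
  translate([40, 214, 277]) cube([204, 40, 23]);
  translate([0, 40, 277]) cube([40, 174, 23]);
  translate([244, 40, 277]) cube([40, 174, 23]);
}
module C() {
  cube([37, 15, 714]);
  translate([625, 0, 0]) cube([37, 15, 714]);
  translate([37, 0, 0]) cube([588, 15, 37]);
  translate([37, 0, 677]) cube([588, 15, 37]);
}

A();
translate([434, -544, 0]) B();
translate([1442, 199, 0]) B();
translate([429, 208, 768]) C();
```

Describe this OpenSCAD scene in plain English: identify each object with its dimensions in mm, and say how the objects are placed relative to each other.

A is a table: top 1152 mm (x) × 652 mm (y), 29 mm thick, upper face at z = 768 mm, on four round legs of 60 mm diameter, each leg's bounding box inset 19 mm from the nearest pair of top edges, running from z = 0 to the bottom of the top.

B is a four-legged stool. The seat is 284×254 mm, 39 mm thick, top at z = 387 mm. It stands on four square legs, each 40×40 mm in cross-section, from z = 0 to the seat underside, each flush with a corner of the seat. Four stretchers, 40 mm wide and 23 mm tall, connect adjacent legs with their undersides at z = 277 mm, each running between the inner faces of the legs it joins and aligned with the legs' outer faces on the other axis.

C is a rectangular picture frame lying in the x–z plane (depth along y). The opening is 588 mm wide (x) by 640 mm tall (z), surrounded by a border 37 mm wide on all four sides. The frame is 15 mm deep and is made of two full-height vertical stiles with two horizontal rails fitted between them.

Two stools sit around the table at the −y, +x sides. The picture frame is on top of the table.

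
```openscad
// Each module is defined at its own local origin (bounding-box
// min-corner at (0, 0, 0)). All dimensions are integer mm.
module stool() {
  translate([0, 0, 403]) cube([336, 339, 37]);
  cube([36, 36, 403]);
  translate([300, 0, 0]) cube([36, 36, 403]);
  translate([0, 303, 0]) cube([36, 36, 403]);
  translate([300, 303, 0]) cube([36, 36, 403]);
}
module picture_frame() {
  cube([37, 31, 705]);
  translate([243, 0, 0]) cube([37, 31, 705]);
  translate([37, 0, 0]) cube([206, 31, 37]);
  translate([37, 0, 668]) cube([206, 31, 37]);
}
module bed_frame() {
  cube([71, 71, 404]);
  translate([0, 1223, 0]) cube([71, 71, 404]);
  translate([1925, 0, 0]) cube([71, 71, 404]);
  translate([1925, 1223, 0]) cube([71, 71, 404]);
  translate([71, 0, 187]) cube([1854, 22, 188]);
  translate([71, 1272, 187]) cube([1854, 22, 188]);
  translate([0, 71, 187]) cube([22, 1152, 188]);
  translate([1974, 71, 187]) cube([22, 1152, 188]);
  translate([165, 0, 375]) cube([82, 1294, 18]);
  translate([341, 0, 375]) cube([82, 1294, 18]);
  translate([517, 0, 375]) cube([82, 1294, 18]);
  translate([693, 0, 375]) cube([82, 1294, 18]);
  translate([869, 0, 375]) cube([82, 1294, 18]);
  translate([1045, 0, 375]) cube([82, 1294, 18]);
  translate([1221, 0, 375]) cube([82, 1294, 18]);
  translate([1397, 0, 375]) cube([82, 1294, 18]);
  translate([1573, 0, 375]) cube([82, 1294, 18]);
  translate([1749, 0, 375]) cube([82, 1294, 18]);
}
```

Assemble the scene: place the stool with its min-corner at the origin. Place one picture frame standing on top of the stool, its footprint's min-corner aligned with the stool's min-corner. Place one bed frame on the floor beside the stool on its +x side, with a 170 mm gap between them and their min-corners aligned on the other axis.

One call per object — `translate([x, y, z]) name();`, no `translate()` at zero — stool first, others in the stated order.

stool();
translate([0, 0, 440]) picture_frame();
translate([506, 0, 0]) bed_frame();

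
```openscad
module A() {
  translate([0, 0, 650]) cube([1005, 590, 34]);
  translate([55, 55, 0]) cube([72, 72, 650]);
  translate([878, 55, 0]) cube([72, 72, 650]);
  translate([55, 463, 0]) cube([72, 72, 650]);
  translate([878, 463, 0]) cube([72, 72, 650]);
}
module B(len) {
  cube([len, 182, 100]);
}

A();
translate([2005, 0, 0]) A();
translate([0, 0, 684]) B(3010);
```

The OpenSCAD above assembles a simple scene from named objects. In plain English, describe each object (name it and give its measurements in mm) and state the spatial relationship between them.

A is a table with a 1005×590 mm rectangular top, 34 mm thick, top surface at z = 684 mm, supported by four 72×72 mm square legs, each inset 55 mm from the nearest pair of top edges, running from the floor.

B is a rectangular beam 3010 mm long (x), 182 mm deep (y), 100 mm thick (z).

The beam spans the tops of two tables placed 1000 mm apart, resting at z = 684 mm.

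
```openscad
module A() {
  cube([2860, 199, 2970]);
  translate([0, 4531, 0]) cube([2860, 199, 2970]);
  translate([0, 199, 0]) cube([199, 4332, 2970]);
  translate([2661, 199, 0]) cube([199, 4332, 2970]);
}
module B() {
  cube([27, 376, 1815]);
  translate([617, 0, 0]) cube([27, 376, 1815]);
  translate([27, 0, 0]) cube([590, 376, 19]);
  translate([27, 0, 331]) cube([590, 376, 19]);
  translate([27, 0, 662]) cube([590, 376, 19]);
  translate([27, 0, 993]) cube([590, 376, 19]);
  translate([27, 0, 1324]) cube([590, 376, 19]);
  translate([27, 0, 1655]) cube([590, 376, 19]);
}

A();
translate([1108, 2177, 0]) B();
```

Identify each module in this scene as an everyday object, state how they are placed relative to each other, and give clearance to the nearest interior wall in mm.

Clearances: x = 909, y = 1978; minimum 909 mm.

A is a house frame. B is a bookshelf. The bookshelf sits inside the house frame, centred. The clearance to the nearest interior wall is 909 mm.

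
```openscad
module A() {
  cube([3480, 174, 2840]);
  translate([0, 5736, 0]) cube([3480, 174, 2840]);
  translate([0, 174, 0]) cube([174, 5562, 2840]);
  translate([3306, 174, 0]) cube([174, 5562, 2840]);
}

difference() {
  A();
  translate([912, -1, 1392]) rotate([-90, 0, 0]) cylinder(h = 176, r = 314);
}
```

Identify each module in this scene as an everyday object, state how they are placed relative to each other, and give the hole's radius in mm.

The subtracted cylinder has r = 314 mm.

A is a house frame. The house frame has a circular hole through its front wall. The hole's radius is 314 mm.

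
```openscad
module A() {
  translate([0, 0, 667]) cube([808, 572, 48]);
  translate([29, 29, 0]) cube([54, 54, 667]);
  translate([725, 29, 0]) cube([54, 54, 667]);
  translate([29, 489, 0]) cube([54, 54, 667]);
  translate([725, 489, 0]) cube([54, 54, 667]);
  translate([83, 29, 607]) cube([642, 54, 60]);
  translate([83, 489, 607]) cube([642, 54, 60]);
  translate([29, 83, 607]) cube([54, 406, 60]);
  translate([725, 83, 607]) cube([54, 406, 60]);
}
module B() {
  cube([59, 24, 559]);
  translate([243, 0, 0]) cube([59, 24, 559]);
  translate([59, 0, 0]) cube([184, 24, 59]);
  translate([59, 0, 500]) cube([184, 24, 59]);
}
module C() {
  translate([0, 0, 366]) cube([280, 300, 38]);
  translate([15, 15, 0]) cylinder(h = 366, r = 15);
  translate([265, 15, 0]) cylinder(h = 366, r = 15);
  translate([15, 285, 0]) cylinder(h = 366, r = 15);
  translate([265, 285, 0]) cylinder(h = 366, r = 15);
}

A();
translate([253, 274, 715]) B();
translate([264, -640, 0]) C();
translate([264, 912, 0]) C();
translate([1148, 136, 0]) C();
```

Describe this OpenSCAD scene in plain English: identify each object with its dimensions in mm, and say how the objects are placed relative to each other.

A is a table: top 808 mm (x) × 572 mm (y), 48 mm thick, upper face at z = 715 mm, on four 54×54 mm square legs, each inset 29 mm from the nearest pair of top edges, running from z = 0 to the bottom of the top. Four apron rails, 54 mm thick and 60 mm tall, run between adjacent legs with their top edges flush with the underside of the top and their outer faces flush with the legs' outer faces.

B is a rectangular picture frame lying in the x–z plane (depth along y). The opening is 184 mm wide (x) by 441 mm tall (z), surrounded by a border 59 mm wide on all four sides. The frame is 24 mm deep and is made of two full-height vertical stiles with two horizontal rails fitted between them.

C is a four-legged stool. The seat is 280×300 mm, 38 mm thick, top at z = 404 mm. It stands on four round legs, each 30 mm in diameter, from z = 0 to the seat underside, each leg's axis is inset half a diameter from the nearest pair of seat edges (so the leg's bounding box is flush with the corner).

The picture frame is on top of the table, centred. Three stools sit around the table at the −y, +y, +x sides.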